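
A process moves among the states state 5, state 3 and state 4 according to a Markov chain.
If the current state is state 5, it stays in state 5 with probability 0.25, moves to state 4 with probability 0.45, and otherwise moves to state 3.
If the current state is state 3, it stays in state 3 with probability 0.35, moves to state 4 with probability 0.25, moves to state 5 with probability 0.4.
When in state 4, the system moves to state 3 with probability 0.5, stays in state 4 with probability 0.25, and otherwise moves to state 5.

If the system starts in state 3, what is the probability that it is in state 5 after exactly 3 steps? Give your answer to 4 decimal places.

0.3051

Propagate the distribution vector 3 steps from state 3.
After 0 steps: (0.0000, 1.0000, 0.0000)
After 1 step: (0.4000, 0.3500, 0.2500)
After 2 steps: (0.3025, 0.3675, 0.3300)
After 3 steps: (0.3051, 0.3844, 0.3105)
P(in state 5 after 3 steps) = 0.3051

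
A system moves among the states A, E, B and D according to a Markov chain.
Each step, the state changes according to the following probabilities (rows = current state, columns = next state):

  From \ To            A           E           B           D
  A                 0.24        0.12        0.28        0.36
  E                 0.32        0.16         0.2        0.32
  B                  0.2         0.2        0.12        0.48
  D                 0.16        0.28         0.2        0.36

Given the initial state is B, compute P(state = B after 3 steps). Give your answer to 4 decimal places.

0.2005

Propagate the distribution vector 3 steps from B.
After 0 steps: (0.0000, 0.0000, 1.0000, 0.0000)
After 1 step: (0.2000, 0.2000, 0.1200, 0.4800)
After 2 steps: (0.2128, 0.2144, 0.2064, 0.3664)
After 3 steps: (0.2196, 0.2037, 0.2005, 0.3762)
P(in B after 3 steps) = 0.2005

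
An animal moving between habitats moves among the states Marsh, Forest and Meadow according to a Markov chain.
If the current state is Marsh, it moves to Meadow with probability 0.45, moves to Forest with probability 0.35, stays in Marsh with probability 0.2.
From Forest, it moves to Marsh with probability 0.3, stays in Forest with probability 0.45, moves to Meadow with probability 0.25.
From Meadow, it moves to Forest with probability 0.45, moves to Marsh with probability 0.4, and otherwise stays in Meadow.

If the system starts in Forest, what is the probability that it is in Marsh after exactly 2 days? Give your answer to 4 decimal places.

0.2950

Sum over the intermediate state after 1 day:
P = P(Forest→Marsh)·P(Marsh→Marsh) + P(Forest→Forest)·P(Forest→Marsh) + P(Forest→Meadow)·P(Meadow→Marsh)
  = 0.3×0.2 + 0.45×0.3 + 0.25×0.4
  = 0.0600 + 0.1350 + 0.1000 = 0.2950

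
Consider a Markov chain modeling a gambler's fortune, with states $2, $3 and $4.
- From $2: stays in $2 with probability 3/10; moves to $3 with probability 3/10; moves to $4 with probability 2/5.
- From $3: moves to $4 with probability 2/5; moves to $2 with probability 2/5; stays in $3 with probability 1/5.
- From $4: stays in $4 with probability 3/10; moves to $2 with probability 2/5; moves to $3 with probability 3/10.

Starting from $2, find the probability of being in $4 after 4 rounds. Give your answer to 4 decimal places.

Propagate the distribution vector 4 rounds from $2.
After 0 rounds: (1.0000, 0.0000, 0.0000)
After 1 round: (0.3000, 0.3000, 0.4000)
After 2 rounds: (0.3700, 0.2700, 0.3600)
After 3 rounds: (0.3630, 0.2730, 0.3640)
After 4 rounds: (0.3637, 0.2727, 0.3636)
P(in $4 after 4 rounds) = 0.3636

0.3636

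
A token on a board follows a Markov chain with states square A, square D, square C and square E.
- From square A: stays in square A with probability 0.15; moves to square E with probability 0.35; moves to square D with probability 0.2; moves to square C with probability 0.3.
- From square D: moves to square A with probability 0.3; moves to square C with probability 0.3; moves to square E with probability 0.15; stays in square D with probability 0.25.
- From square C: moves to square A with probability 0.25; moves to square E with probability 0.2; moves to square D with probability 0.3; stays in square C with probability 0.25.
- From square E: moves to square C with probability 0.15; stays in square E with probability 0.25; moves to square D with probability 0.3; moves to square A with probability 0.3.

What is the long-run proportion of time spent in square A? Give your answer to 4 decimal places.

0.2499

Let the stationary distribution be π with π = πP and π_1 + π_2 + π_3 + π_4 = 1.
π_1 = 0.15·π_1 + 0.3·π_2 + 0.25·π_3 + 0.3·π_4
π_2 = 0.2·π_1 + 0.25·π_2 + 0.3·π_3 + 0.3·π_4
π_3 = 0.3·π_1 + 0.3·π_2 + 0.25·π_3 + 0.15·π_4
Solving with the normalization constraint gives π = (0.2499, 0.2619, 0.2520, 0.2362).
So the stationary probability of square A is 0.2499.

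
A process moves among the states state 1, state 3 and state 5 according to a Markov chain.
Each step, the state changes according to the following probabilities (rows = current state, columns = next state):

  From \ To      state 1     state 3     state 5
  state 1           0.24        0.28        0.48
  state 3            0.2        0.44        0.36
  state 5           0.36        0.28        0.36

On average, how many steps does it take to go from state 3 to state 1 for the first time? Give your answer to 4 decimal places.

Let t(s) be the expected number of steps to first reach state 1 from state s, with t(state 1) = 0. Conditioning on the first step:
t(state 3) = 1 + 0.44·t(state 3) + 0.36·t(state 5)
t(state 5) = 1 + 0.28·t(state 3) + 0.36·t(state 5)
Solving: t(state 3) = 3.8820, t(state 5) = 3.2609.
Expected steps from state 3 to state 1: 3.8820.

3.8820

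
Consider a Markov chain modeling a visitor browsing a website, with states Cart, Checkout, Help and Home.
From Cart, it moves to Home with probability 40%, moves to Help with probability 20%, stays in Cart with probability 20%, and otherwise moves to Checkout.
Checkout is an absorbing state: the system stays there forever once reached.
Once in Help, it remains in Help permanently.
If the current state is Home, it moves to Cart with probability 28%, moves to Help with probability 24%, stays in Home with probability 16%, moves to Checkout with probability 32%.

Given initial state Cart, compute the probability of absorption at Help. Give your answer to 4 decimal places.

0.4714

Let h(s) be the probability of absorption at Help starting from transient state s. Then h(Help) = 1 and h(Checkout) = 0. By first-step analysis:
h(Cart) = 0.2·h(Cart) + 0.2·0 + 0.2·1 + 0.4·h(Home)
h(Home) = 0.28·h(Cart) + 0.32·0 + 0.24·1 + 0.16·h(Home)
Solving: h(Cart) = 0.4714, h(Home) = 0.4429.
Starting from Cart, the probability is 0.4714.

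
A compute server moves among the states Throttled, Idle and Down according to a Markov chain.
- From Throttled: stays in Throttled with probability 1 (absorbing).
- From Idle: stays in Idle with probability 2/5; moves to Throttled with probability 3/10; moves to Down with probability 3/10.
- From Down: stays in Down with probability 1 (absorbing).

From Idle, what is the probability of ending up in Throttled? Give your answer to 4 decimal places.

0.5000

Let h(s) be the probability of absorption at Throttled starting from transient state s. Then h(Throttled) = 1 and h(Down) = 0. By first-step analysis:
h(Idle) = 0.3·1 + 0.4·h(Idle) + 0.3·0
Solving: h(Idle) = 0.5000.
Starting from Idle, the probability is 0.5000.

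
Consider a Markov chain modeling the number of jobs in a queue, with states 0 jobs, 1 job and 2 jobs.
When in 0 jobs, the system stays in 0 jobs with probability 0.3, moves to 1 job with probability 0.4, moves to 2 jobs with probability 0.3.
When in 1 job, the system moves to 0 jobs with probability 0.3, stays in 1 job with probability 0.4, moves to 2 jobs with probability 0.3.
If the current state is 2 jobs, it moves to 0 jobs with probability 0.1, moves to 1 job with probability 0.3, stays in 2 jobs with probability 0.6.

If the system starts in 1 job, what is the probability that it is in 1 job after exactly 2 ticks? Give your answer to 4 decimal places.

Sum over the intermediate state after 1 tick:
P = P(1 job→0 jobs)·P(0 jobs→1 job) + P(1 job→1 job)·P(1 job→1 job) + P(1 job→2 jobs)·P(2 jobs→1 job)
  = 0.3×0.4 + 0.4×0.4 + 0.3×0.3
  = 0.1200 + 0.1600 + 0.0900 = 0.3700

0.3700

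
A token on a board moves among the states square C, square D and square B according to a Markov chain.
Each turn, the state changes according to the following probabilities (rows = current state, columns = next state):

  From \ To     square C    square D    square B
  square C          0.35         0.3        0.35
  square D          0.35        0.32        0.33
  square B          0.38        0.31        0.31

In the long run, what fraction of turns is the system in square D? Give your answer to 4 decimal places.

0.3095

Let the stationary distribution be π with π = πP and π_1 + π_2 + π_3 = 1.
π_1 = 0.35·π_1 + 0.35·π_2 + 0.38·π_3
π_2 = 0.3·π_1 + 0.32·π_2 + 0.31·π_3
Solving with the normalization constraint gives π = (0.3599, 0.3095, 0.3306).
So the stationary probability of square D is 0.3095.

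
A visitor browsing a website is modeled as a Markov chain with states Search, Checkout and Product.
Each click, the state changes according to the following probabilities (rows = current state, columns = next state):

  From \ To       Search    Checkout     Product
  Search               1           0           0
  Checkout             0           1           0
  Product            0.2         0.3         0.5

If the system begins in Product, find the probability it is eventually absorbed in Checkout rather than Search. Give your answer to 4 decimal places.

0.6000

Let h(s) be the probability of absorption at Checkout starting from transient state s. Then h(Checkout) = 1 and h(Search) = 0. By first-step analysis:
h(Product) = 0.2·0 + 0.3·1 + 0.5·h(Product)
Solving: h(Product) = 0.6000.
Starting from Product, the probability is 0.6000.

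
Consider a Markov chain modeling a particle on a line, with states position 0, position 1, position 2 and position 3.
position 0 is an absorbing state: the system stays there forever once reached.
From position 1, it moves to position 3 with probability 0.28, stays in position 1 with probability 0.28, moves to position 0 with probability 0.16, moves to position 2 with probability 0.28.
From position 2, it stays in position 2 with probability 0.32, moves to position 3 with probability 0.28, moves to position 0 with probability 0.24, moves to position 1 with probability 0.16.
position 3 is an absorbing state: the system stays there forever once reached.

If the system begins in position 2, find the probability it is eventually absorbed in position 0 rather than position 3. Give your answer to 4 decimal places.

0.4460

Let h(s) be the probability of absorption at position 0 starting from transient state s. Then h(position 0) = 1 and h(position 3) = 0. By first-step analysis:
h(position 1) = 0.16·1 + 0.28·h(position 1) + 0.28·h(position 2) + 0.28·0
h(position 2) = 0.24·1 + 0.16·h(position 1) + 0.32·h(position 2) + 0.28·0
Solving: h(position 1) = 0.3957, h(position 2) = 0.4460.
Starting from position 2, the probability is 0.4460.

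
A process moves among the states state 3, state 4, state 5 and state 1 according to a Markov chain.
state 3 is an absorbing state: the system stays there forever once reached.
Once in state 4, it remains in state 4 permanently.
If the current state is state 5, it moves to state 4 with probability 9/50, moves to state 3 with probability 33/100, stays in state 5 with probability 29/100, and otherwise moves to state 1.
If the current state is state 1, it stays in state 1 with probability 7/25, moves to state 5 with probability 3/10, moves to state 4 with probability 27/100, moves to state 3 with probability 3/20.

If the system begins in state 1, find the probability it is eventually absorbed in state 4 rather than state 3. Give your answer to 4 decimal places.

0.5445

Let h(s) be the probability of absorption at state 4 starting from transient state s. Then h(state 4) = 1 and h(state 3) = 0. By first-step analysis:
h(state 5) = 0.33·0 + 0.18·1 + 0.29·h(state 5) + 0.2·h(state 1)
h(state 1) = 0.15·0 + 0.27·1 + 0.3·h(state 5) + 0.28·h(state 1)
Solving: h(state 5) = 0.4069, h(state 1) = 0.5445.
Starting from state 1, the probability is 0.5445.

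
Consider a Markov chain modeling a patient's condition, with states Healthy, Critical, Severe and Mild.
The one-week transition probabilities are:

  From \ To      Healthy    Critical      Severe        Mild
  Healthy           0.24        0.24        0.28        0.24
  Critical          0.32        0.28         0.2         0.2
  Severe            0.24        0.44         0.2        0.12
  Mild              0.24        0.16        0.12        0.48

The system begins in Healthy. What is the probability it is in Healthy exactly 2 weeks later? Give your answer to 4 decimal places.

0.2592

Propagate the distribution vector 2 weeks from Healthy.
After 0 weeks: (1.0000, 0.0000, 0.0000, 0.0000)
After 1 week: (0.2400, 0.2400, 0.2800, 0.2400)
After 2 weeks: (0.2592, 0.2864, 0.2000, 0.2544)
P(in Healthy after 2 weeks) = 0.2592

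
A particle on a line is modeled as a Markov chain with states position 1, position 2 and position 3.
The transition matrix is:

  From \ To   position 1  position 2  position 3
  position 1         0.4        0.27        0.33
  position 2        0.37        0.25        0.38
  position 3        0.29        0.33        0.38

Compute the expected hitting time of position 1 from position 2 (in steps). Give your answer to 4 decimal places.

Let t(s) be the expected number of steps to first reach position 1 from state s, with t(position 1) = 0. Conditioning on the first step:
t(position 2) = 1 + 0.25·t(position 2) + 0.38·t(position 3)
t(position 3) = 1 + 0.33·t(position 2) + 0.38·t(position 3)
Solving: t(position 2) = 2.9446, t(position 3) = 3.1802.
Expected steps from position 2 to position 1: 2.9446.

2.9446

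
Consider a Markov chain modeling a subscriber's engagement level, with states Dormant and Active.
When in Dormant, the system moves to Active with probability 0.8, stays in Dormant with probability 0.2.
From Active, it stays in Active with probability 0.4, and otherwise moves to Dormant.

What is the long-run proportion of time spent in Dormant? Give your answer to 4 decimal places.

Let the stationary distribution be π with π = πP and π_1 + π_2 = 1.
π_1 = 0.2·π_1 + 0.6·π_2
Solving with the normalization constraint gives π = (0.4286, 0.5714).
So the stationary probability of Dormant is 0.4286.

0.4286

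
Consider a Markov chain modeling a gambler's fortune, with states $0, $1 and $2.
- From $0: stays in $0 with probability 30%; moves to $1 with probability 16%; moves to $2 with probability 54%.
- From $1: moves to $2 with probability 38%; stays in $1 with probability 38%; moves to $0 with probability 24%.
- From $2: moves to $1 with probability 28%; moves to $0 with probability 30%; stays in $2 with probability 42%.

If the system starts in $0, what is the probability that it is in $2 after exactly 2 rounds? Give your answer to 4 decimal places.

Sum over the intermediate state after 1 round:
P = P($0→$0)·P($0→$2) + P($0→$1)·P($1→$2) + P($0→$2)·P($2→$2)
  = 0.3×0.54 + 0.16×0.38 + 0.54×0.42
  = 0.1620 + 0.0608 + 0.2268 = 0.4496

0.4496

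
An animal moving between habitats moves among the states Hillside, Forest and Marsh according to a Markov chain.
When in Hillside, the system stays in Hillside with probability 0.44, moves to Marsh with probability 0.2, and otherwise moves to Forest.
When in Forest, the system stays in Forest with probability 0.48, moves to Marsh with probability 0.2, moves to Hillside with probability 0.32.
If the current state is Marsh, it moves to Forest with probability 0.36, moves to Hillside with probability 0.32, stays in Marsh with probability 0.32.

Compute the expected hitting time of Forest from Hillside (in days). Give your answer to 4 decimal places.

Let t(s) be the expected number of days to first reach Forest from state s, with t(Forest) = 0. Conditioning on the first day:
t(Hillside) = 1 + 0.44·t(Hillside) + 0.2·t(Marsh)
t(Marsh) = 1 + 0.32·t(Hillside) + 0.32·t(Marsh)
Solving: t(Hillside) = 2.7778, t(Marsh) = 2.7778.
Expected days from Hillside to Forest: 2.7778.

2.7778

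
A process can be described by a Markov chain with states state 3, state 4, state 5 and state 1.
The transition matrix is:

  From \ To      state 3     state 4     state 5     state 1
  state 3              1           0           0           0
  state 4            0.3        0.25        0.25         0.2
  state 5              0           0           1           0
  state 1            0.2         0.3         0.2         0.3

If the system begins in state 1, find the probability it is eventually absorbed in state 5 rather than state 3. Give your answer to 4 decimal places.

0.4839

Let h(s) be the probability of absorption at state 5 starting from transient state s. Then h(state 5) = 1 and h(state 3) = 0. By first-step analysis:
h(state 4) = 0.3·0 + 0.25·h(state 4) + 0.25·1 + 0.2·h(state 1)
h(state 1) = 0.2·0 + 0.3·h(state 4) + 0.2·1 + 0.3·h(state 1)
Solving: h(state 4) = 0.4624, h(state 1) = 0.4839.
Starting from state 1, the probability is 0.4839.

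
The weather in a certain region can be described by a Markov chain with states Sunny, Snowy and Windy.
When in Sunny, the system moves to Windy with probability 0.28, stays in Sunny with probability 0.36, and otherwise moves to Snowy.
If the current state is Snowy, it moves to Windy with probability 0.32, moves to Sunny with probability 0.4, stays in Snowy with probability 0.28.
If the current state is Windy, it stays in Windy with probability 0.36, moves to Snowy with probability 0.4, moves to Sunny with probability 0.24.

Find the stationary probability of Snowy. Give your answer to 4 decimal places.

0.3452

Let the stationary distribution be π with π = πP and π_1 + π_2 + π_3 = 1.
π_1 = 0.36·π_1 + 0.4·π_2 + 0.24·π_3
π_2 = 0.36·π_1 + 0.28·π_2 + 0.4·π_3
Solving with the normalization constraint gives π = (0.3355, 0.3452, 0.3194).
So the stationary probability of Snowy is 0.3452.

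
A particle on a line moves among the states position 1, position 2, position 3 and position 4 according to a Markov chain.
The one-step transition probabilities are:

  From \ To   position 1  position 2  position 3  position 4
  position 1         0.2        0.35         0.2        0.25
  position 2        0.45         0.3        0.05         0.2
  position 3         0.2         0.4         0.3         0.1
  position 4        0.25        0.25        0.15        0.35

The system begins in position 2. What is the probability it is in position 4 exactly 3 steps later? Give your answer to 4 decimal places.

Propagate the distribution vector 3 steps from position 2.
After 0 steps: (0.0000, 1.0000, 0.0000, 0.0000)
After 1 step: (0.4500, 0.3000, 0.0500, 0.2000)
After 2 steps: (0.2850, 0.3175, 0.1500, 0.2475)
After 3 steps: (0.2918, 0.3169, 0.1550, 0.2364)
P(in position 4 after 3 steps) = 0.2364

0.2364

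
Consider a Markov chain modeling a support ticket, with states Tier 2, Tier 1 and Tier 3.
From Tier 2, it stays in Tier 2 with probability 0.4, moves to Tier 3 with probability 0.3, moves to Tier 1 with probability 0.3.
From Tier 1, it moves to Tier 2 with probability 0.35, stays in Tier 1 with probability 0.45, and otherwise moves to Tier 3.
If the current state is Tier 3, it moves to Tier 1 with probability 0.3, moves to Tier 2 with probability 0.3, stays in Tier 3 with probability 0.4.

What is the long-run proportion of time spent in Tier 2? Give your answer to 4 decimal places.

Let the stationary distribution be π with π = πP and π_1 + π_2 + π_3 = 1.
π_1 = 0.4·π_1 + 0.35·π_2 + 0.3·π_3
π_2 = 0.3·π_1 + 0.45·π_2 + 0.3·π_3
Solving with the normalization constraint gives π = (0.3529, 0.3529, 0.2941).
So the stationary probability of Tier 2 is 0.3529.

0.3529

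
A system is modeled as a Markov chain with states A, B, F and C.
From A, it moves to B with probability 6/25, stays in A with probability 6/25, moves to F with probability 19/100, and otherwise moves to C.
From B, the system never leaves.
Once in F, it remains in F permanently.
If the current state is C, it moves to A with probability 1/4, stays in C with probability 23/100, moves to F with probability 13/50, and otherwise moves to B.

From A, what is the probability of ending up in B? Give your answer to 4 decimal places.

Let h(s) be the probability of absorption at B starting from transient state s. Then h(B) = 1 and h(F) = 0. By first-step analysis:
h(A) = 0.24·h(A) + 0.24·1 + 0.19·0 + 0.33·h(C)
h(C) = 0.25·h(A) + 0.26·1 + 0.26·0 + 0.23·h(C)
Solving: h(A) = 0.5383, h(C) = 0.5124.
Starting from A, the probability is 0.5383.

0.5383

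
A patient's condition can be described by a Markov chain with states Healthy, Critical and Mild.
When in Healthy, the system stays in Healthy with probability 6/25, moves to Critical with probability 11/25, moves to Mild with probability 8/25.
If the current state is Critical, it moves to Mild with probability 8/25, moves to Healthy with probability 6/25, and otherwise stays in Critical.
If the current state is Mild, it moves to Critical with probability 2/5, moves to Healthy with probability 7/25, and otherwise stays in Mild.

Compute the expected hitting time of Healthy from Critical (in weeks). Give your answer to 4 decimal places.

3.9557

Let t(s) be the expected number of weeks to first reach Healthy from state s, with t(Healthy) = 0. Conditioning on the first week:
t(Critical) = 1 + 0.44·t(Critical) + 0.32·t(Mild)
t(Mild) = 1 + 0.4·t(Critical) + 0.32·t(Mild)
Solving: t(Critical) = 3.9557, t(Mild) = 3.7975.
Expected weeks from Critical to Healthy: 3.9557.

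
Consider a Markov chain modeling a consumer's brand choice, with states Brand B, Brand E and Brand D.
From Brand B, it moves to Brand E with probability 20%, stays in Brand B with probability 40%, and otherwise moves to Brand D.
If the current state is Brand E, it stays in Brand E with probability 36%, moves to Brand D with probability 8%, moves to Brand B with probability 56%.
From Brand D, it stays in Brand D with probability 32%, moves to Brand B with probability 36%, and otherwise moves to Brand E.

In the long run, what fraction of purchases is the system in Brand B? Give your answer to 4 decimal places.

Let the stationary distribution be π with π = πP and π_1 + π_2 + π_3 = 1.
π_1 = 0.4·π_1 + 0.56·π_2 + 0.36·π_3
π_2 = 0.2·π_1 + 0.36·π_2 + 0.32·π_3
Solving with the normalization constraint gives π = (0.4332, 0.2792, 0.2876).
So the stationary probability of Brand B is 0.4332.

0.4332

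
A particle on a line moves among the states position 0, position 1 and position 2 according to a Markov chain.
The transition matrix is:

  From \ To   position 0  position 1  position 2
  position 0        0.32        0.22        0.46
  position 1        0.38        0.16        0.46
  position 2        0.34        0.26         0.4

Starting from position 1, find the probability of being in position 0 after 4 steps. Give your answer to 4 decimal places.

Propagate the distribution vector 4 steps from position 1.
After 0 steps: (0.0000, 1.0000, 0.0000)
After 1 step: (0.3800, 0.1600, 0.4600)
After 2 steps: (0.3388, 0.2288, 0.4324)
After 3 steps: (0.3424, 0.2236, 0.4341)
After 4 steps: (0.3421, 0.2239, 0.4340)
P(in position 0 after 4 steps) = 0.3421

0.3421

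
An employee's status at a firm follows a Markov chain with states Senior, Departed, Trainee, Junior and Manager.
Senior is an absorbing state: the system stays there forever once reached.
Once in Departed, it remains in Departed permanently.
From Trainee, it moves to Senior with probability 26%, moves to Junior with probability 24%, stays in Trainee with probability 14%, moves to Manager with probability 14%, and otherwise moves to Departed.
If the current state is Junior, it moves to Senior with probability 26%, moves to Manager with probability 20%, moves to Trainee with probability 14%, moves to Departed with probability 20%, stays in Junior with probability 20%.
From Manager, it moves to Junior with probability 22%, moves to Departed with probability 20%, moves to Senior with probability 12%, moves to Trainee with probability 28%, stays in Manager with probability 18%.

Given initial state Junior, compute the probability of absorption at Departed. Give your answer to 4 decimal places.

0.4650

Let h(s) be the probability of absorption at Departed starting from transient state s. Then h(Departed) = 1 and h(Senior) = 0. By first-step analysis:
h(Trainee) = 0.26·0 + 0.22·1 + 0.14·h(Trainee) + 0.24·h(Junior) + 0.14·h(Manager)
h(Junior) = 0.26·0 + 0.2·1 + 0.14·h(Trainee) + 0.2·h(Junior) + 0.2·h(Manager)
h(Manager) = 0.12·0 + 0.2·1 + 0.28·h(Trainee) + 0.22·h(Junior) + 0.18·h(Manager)
Solving: h(Trainee) = 0.4718, h(Junior) = 0.4650, h(Manager) = 0.5298.
Starting from Junior, the probability is 0.4650.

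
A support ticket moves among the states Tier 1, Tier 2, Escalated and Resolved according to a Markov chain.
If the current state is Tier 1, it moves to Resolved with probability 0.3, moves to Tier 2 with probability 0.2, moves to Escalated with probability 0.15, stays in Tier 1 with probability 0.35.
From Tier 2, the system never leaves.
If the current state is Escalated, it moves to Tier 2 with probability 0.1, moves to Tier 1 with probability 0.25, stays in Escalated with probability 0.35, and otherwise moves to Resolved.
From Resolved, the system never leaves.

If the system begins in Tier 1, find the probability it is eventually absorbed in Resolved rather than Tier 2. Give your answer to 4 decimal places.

0.6234

Let h(s) be the probability of absorption at Resolved starting from transient state s. Then h(Resolved) = 1 and h(Tier 2) = 0. By first-step analysis:
h(Tier 1) = 0.35·h(Tier 1) + 0.2·0 + 0.15·h(Escalated) + 0.3·1
h(Escalated) = 0.25·h(Tier 1) + 0.1·0 + 0.35·h(Escalated) + 0.3·1
Solving: h(Tier 1) = 0.6234, h(Escalated) = 0.7013.
Starting from Tier 1, the probability is 0.6234.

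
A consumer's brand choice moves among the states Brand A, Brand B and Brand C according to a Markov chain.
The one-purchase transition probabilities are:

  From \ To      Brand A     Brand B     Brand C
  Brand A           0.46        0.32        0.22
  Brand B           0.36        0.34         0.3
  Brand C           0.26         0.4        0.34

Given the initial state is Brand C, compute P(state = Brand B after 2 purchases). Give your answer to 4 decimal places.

0.3552

Sum over the intermediate state after 1 purchase:
P = P(Brand C→Brand A)·P(Brand A→Brand B) + P(Brand C→Brand B)·P(Brand B→Brand B) + P(Brand C→Brand C)·P(Brand C→Brand B)
  = 0.26×0.32 + 0.4×0.34 + 0.34×0.4
  = 0.0832 + 0.1360 + 0.1360 = 0.3552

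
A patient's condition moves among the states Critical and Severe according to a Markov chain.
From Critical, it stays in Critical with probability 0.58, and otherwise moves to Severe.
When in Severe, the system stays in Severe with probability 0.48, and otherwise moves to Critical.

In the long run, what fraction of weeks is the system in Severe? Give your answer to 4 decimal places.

Let the stationary distribution be π with π = πP and π_1 + π_2 = 1.
π_1 = 0.58·π_1 + 0.52·π_2
Solving with the normalization constraint gives π = (0.5532, 0.4468).
So the stationary probability of Severe is 0.4468.

0.4468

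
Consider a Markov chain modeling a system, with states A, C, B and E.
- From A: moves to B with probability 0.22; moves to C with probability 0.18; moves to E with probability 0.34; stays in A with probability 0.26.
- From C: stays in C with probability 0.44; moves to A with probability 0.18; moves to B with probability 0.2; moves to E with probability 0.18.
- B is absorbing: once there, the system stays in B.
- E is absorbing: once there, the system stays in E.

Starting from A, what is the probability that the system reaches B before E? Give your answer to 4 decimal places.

0.4168

Let h(s) be the probability of absorption at B starting from transient state s. Then h(B) = 1 and h(E) = 0. By first-step analysis:
h(A) = 0.26·h(A) + 0.18·h(C) + 0.22·1 + 0.34·0
h(C) = 0.18·h(A) + 0.44·h(C) + 0.2·1 + 0.18·0
Solving: h(A) = 0.4168, h(C) = 0.4911.
Starting from A, the probability is 0.4168.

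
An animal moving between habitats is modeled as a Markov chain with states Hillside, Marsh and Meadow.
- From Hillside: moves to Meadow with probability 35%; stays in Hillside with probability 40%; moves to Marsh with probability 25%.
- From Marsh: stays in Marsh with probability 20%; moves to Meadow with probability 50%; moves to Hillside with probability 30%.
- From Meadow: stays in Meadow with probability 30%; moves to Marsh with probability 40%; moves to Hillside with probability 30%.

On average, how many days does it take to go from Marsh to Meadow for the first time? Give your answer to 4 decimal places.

2.2222

Let t(s) be the expected number of days to first reach Meadow from state s, with t(Meadow) = 0. Conditioning on the first day:
t(Hillside) = 1 + 0.4·t(Hillside) + 0.25·t(Marsh)
t(Marsh) = 1 + 0.3·t(Hillside) + 0.2·t(Marsh)
Solving: t(Hillside) = 2.5926, t(Marsh) = 2.2222.
Expected days from Marsh to Meadow: 2.2222.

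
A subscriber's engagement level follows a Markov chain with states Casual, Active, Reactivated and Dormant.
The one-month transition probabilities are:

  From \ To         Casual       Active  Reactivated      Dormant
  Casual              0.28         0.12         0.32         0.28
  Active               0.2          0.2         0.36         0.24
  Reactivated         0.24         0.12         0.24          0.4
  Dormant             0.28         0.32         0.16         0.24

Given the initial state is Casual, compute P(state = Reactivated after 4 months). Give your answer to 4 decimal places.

0.2606

Propagate the distribution vector 4 months from Casual.
After 0 months: (1.0000, 0.0000, 0.0000, 0.0000)
After 1 month: (0.2800, 0.1200, 0.3200, 0.2800)
After 2 months: (0.2576, 0.1856, 0.2544, 0.3024)
After 3 months: (0.2550, 0.1953, 0.2587, 0.2910)
After 4 months: (0.2540, 0.1938, 0.2606, 0.2916)
P(in Reactivated after 4 months) = 0.2606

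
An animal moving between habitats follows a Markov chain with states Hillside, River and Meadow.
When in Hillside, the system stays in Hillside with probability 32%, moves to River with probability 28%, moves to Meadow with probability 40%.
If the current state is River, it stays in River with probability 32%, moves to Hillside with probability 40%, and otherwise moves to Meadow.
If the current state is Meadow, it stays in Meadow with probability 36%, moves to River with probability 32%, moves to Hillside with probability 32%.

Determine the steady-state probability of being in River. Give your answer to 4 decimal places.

0.3062

Let the stationary distribution be π with π = πP and π_1 + π_2 + π_3 = 1.
π_1 = 0.32·π_1 + 0.4·π_2 + 0.32·π_3
π_2 = 0.28·π_1 + 0.32·π_2 + 0.32·π_3
Solving with the normalization constraint gives π = (0.3445, 0.3062, 0.3493).
So the stationary probability of River is 0.3062.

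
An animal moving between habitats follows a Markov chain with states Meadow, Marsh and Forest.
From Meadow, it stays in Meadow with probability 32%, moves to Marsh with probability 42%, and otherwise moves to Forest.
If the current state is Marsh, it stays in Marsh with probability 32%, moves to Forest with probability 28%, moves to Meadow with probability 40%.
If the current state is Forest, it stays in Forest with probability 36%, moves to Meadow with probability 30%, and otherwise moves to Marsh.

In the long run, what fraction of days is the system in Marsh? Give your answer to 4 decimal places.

Let the stationary distribution be π with π = πP and π_1 + π_2 + π_3 = 1.
π_1 = 0.32·π_1 + 0.4·π_2 + 0.3·π_3
π_2 = 0.42·π_1 + 0.32·π_2 + 0.34·π_3
Solving with the normalization constraint gives π = (0.3429, 0.3602, 0.2969).
So the stationary probability of Marsh is 0.3602.

0.3602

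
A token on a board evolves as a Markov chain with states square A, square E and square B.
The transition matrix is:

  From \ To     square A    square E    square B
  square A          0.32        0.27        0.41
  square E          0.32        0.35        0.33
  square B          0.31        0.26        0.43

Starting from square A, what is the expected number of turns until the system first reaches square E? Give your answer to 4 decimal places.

Let t(s) be the expected number of turns to first reach square E from state s, with t(square E) = 0. Conditioning on the first turn:
t(square A) = 1 + 0.32·t(square A) + 0.41·t(square B)
t(square B) = 1 + 0.31·t(square A) + 0.43·t(square B)
Solving: t(square A) = 3.7620, t(square B) = 3.8004.
Expected turns from square A to square E: 3.7620.

3.7620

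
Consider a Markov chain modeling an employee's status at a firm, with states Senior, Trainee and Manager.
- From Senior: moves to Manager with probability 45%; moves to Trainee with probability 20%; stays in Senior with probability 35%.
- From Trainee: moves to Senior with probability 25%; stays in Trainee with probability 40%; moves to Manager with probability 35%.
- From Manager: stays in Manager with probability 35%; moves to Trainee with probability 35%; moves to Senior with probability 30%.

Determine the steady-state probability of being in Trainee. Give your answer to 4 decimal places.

Let the stationary distribution be π with π = πP and π_1 + π_2 + π_3 = 1.
π_1 = 0.35·π_1 + 0.25·π_2 + 0.3·π_3
π_2 = 0.2·π_1 + 0.4·π_2 + 0.35·π_3
Solving with the normalization constraint gives π = (0.2989, 0.3212, 0.3799).
So the stationary probability of Trainee is 0.3212.

0.3212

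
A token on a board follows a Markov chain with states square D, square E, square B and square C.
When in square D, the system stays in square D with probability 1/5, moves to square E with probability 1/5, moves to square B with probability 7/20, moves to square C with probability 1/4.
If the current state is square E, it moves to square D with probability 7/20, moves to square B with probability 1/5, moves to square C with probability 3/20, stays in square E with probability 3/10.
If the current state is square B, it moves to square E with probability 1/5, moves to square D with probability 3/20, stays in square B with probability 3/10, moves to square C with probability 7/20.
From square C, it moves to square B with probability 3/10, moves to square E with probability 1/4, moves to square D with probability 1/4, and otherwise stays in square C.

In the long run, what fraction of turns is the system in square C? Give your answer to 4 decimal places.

Let the stationary distribution be π with π = πP and π_1 + π_2 + π_3 + π_4 = 1.
π_1 = 0.2·π_1 + 0.35·π_2 + 0.15·π_3 + 0.25·π_4
π_2 = 0.2·π_1 + 0.3·π_2 + 0.2·π_3 + 0.25·π_4
π_3 = 0.35·π_1 + 0.2·π_2 + 0.3·π_3 + 0.3·π_4
Solving with the normalization constraint gives π = (0.2331, 0.2357, 0.2881, 0.2431).
So the stationary probability of square C is 0.2431.

0.2431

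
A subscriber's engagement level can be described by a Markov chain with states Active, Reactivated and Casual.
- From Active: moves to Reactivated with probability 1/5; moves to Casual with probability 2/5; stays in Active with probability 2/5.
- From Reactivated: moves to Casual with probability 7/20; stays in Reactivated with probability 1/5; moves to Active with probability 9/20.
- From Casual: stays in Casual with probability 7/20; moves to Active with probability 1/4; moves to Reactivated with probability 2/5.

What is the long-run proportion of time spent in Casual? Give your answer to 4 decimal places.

0.3679

Let the stationary distribution be π with π = πP and π_1 + π_2 + π_3 = 1.
π_1 = 0.4·π_1 + 0.45·π_2 + 0.25·π_3
π_2 = 0.2·π_1 + 0.2·π_2 + 0.4·π_3
Solving with the normalization constraint gives π = (0.3585, 0.2736, 0.3679).
So the stationary probability of Casual is 0.3679.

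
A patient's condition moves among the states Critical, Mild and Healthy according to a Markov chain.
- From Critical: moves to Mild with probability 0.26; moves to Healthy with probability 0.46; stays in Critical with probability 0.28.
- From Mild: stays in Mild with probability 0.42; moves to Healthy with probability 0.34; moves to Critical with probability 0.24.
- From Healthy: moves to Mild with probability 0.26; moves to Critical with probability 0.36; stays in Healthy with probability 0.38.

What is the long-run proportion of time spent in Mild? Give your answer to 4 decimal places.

Let the stationary distribution be π with π = πP and π_1 + π_2 + π_3 = 1.
π_1 = 0.28·π_1 + 0.24·π_2 + 0.36·π_3
π_2 = 0.26·π_1 + 0.42·π_2 + 0.26·π_3
Solving with the normalization constraint gives π = (0.2989, 0.3095, 0.3915).
So the stationary probability of Mild is 0.3095.

0.3095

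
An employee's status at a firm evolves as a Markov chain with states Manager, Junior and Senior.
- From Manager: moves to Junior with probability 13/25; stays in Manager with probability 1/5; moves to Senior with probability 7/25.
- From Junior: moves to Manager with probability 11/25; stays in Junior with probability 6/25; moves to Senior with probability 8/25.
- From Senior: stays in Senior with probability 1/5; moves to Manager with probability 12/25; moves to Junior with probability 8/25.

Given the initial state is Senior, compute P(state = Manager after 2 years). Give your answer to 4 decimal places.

Sum over the intermediate state after 1 year:
P = P(Senior→Manager)·P(Manager→Manager) + P(Senior→Junior)·P(Junior→Manager) + P(Senior→Senior)·P(Senior→Manager)
  = 0.48×0.2 + 0.32×0.44 + 0.2×0.48
  = 0.0960 + 0.1408 + 0.0960 = 0.3328

0.3328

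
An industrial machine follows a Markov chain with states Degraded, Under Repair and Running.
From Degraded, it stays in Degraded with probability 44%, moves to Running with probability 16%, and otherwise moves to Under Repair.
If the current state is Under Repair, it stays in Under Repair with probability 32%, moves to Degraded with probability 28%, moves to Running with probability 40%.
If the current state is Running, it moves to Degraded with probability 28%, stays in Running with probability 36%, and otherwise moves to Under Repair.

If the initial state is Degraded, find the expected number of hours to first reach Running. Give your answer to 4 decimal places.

Let t(s) be the expected number of hours to first reach Running from state s, with t(Running) = 0. Conditioning on the first hour:
t(Degraded) = 1 + 0.44·t(Degraded) + 0.4·t(Under Repair)
t(Under Repair) = 1 + 0.28·t(Degraded) + 0.32·t(Under Repair)
Solving: t(Degraded) = 4.0179, t(Under Repair) = 3.1250.
Expected hours from Degraded to Running: 4.0179.

4.0179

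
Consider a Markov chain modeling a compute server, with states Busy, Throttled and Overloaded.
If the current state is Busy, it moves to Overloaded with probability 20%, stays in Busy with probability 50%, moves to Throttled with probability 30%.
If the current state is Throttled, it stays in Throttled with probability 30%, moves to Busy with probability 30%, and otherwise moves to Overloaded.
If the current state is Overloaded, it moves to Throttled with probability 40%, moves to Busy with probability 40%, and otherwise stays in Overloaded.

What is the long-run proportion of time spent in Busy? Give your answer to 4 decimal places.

Let the stationary distribution be π with π = πP and π_1 + π_2 + π_3 = 1.
π_1 = 0.5·π_1 + 0.3·π_2 + 0.4·π_3
π_2 = 0.3·π_1 + 0.3·π_2 + 0.4·π_3
Solving with the normalization constraint gives π = (0.4082, 0.3265, 0.2653).
So the stationary probability of Busy is 0.4082.

0.4082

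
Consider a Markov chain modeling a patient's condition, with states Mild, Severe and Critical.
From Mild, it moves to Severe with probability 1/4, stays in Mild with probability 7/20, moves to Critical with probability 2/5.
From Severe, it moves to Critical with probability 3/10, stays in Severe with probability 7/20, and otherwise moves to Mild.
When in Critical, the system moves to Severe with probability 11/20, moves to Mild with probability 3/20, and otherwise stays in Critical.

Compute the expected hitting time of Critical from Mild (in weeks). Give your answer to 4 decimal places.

Let t(s) be the expected number of weeks to first reach Critical from state s, with t(Critical) = 0. Conditioning on the first week:
t(Mild) = 1 + 0.35·t(Mild) + 0.25·t(Severe)
t(Severe) = 1 + 0.35·t(Mild) + 0.35·t(Severe)
Solving: t(Mild) = 2.6866, t(Severe) = 2.9851.
Expected weeks from Mild to Critical: 2.6866.

2.6866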